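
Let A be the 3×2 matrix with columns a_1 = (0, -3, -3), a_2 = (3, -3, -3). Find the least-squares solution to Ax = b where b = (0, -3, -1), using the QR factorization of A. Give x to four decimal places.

e_1 = a_1/‖a_1‖ = (0, -3, -3)/4.2426 = (0.0000, -0.7071, -0.7071).
r_{12} = e_1·a_2 = 4.2426.
u_2 = a_2 − 4.2426·e_1 = (3.0000, 0.0000, 0.0000).
‖u_2‖ = 3.0000, so e_2 = (1.0000, 0.0000, 0.0000).
Qᵀb = (2.8284, 0.0000).
Back-substitute: x_2 = 0.0000/3.0000 = 0.0000.
x_1 = (2.8284 − 4.2426·0.0000)/4.2426 = 0.6667.

x = (0.6667, 0.0000)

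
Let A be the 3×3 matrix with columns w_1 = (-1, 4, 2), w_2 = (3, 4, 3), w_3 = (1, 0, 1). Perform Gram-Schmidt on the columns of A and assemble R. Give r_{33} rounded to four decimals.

w_1 = (-1, 4, 2); ‖w_1‖ = 4.5826, so q_1 = (-0.2182, 0.8729, 0.4364).
q_1·w_2 = (-0.2182)·3 + 0.8729·4 + 0.4364·3 = 4.1461.
u_2 = w_2 − 4.1461·q_1 = (3.9048, 0.3810, 1.1905).
‖u_2‖ = 4.0999, so q_2 = (0.9524, 0.0929, 0.2904).
q_1·w_3 = (-0.2182)·1 + 0.8729·0 + 0.4364·1 = 0.2182; q_2·w_3 = 0.9524·1 + 0.0929·0 + 0.2904·1 = 1.2428.
u_3 = w_3 − 0.2182·q_1 − 1.2428·q_2 = (-0.1360, -0.3059, 0.5439).
r_{33} = ‖u_3‖ = 0.6387.

r_{33} = 0.6387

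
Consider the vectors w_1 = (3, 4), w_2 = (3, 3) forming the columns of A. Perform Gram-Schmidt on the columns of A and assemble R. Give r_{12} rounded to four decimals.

r_{12} = 4.2000

w_1 = (3, 4); ‖w_1‖ = 5.0000, so q_1 = (0.6000, 0.8000).
r_{12} = q_1·w_2 = 4.2000.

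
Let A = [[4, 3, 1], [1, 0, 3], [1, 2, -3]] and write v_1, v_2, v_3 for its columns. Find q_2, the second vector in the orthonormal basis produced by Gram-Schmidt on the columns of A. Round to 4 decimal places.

v_1 = (4, 1, 1); ‖v_1‖ = 4.2426, so q_1 = (0.9428, 0.2357, 0.2357).
q_1·v_2 = 0.9428·3 + 0.2357·0 + 0.2357·2 = 3.2998.
u_2 = v_2 − 3.2998·q_1 = (-0.1111, -0.7778, 1.2222).
‖u_2‖ = 1.4530, so q_2 = (-0.0765, -0.5353, 0.8412).

q_2 = (-0.0765, -0.5353, 0.8412)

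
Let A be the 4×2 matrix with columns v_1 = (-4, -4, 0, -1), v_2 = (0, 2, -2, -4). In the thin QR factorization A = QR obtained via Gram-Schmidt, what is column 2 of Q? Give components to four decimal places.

e_1 = v_1/‖v_1‖ = (-4, -4, 0, -1)/5.7446 = (-0.6963, -0.6963, 0.0000, -0.1741).
r_{12} = e_1·v_2 = -0.6963.
u_2 = v_2 + 0.6963·e_1 = (-0.4848, 1.5152, -2.0000, -4.1212).
‖u_2‖ = 4.8492, so e_2 = (-0.1000, 0.3125, -0.4124, -0.8499).

e_2 = (-0.1000, 0.3125, -0.4124, -0.8499)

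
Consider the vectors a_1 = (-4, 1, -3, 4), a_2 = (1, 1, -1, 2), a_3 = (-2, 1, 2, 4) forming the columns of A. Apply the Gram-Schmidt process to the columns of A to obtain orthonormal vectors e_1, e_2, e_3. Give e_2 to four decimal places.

e_2 = (0.7529, 0.3459, -0.1831, 0.5291)

e_1 = a_1/‖a_1‖ = (-4, 1, -3, 4)/6.4807 = (-0.6172, 0.1543, -0.4629, 0.6172).
r_{12} = e_1·a_2 = 1.2344.
u_2 = a_2 − 1.2344·e_1 = (1.7619, 0.8095, -0.4286, 1.2381).
‖u_2‖ = 2.3401, so e_2 = (0.7529, 0.3459, -0.1831, 0.5291).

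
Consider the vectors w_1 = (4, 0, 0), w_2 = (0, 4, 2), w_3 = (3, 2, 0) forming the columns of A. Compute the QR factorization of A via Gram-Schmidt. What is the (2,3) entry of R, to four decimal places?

r_{23} = 1.7889

w_1 = (4, 0, 0); ‖w_1‖ = 4.0000, so q_1 = (1.0000, 0.0000, 0.0000).
q_1·w_2 = 1.0000·0 + 0.0000·4 + 0.0000·2 = 0.0000.
u_2 = w_2 + 0.0000·q_1 = (0.0000, 4.0000, 2.0000).
‖u_2‖ = 4.4721, so q_2 = (0.0000, 0.8944, 0.4472).
r_{23} = q_2·w_3 = 1.7889.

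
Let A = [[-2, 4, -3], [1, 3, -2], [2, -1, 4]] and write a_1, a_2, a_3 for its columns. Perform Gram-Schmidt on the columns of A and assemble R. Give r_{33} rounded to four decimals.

q_1 = a_1/‖a_1‖ = (-2, 1, 2)/3.0000 = (-0.6667, 0.3333, 0.6667).
r_{12} = q_1·a_2 = -2.3333.
u_2 = a_2 + 2.3333·q_1 = (2.4444, 3.7778, 0.5556).
‖u_2‖ = 4.5338, so q_2 = (0.5392, 0.8332, 0.1225).
r_{13} = q_1·a_3 = 4.0000; r_{23} = q_2·a_3 = -2.7938.
u_3 = a_3 − 4.0000·q_1 + 2.7938·q_2 = (1.1730, -1.0054, 1.6757).
r_{33} = ‖u_3‖ = 2.2792.

r_{33} = 2.2792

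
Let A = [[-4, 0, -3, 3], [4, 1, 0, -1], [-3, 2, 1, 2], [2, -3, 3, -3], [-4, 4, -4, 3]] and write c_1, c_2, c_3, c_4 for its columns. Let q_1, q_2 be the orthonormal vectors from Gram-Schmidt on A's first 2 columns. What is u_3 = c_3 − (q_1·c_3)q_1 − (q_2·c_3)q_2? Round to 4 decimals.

u_3 = (-1.7943, -0.6802, 2.9553, 0.8206, -0.6922)

c_1 = (-4, 4, -3, 2, -4); ‖c_1‖ = 7.8102, so q_1 = (-0.5121, 0.5121, -0.3841, 0.2561, -0.5121).
q_1·c_2 = (-0.5121)·0 + 0.5121·1 + (-0.3841)·2 + 0.2561·(-3) + (-0.5121)·4 = -3.0729.
u_2 = c_2 + 3.0729·q_1 = (-1.5738, 2.5738, 0.8197, -2.2131, 2.4262).
‖u_2‖ = 4.5340, so q_2 = (-0.3471, 0.5677, 0.1808, -0.4881, 0.5351).
q_1·c_3 = (-0.5121)·(-3) + 0.5121·0 + (-0.3841)·1 + 0.2561·3 + (-0.5121)·(-4) = 3.9691; q_2·c_3 = (-0.3471)·(-3) + 0.5677·0 + 0.1808·1 + (-0.4881)·3 + 0.5351·(-4) = -2.3827.
u_3 = c_3 − 3.9691·q_1 + 2.3827·q_2 = (-1.7943, -0.6802, 2.9553, 0.8206, -0.6922).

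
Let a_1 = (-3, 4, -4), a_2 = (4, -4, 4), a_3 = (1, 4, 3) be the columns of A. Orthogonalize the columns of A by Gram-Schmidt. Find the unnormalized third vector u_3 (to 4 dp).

u_3 = (0.0000, 3.5000, 3.5000)

a_1 = (-3, 4, -4); ‖a_1‖ = 6.4031, so e_1 = (-0.4685, 0.6247, -0.6247).
e_1·a_2 = (-0.4685)·4 + 0.6247·(-4) + (-0.6247)·4 = -6.8716.
u_2 = a_2 + 6.8716·e_1 = (0.7805, 0.2927, -0.2927).
‖u_2‖ = 0.8835, so e_2 = (0.8835, 0.3313, -0.3313).
e_1·a_3 = (-0.4685)·1 + 0.6247·4 + (-0.6247)·3 = 0.1562; e_2·a_3 = 0.8835·1 + 0.3313·4 + (-0.3313)·3 = 1.2147.
u_3 = a_3 − 0.1562·e_1 − 1.2147·e_2 = (0.0000, 3.5000, 3.5000).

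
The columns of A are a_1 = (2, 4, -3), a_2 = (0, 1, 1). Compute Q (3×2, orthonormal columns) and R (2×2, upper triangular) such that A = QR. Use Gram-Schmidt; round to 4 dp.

a_1 = (2, 4, -3); ‖a_1‖ = 5.3852, so q_1 = (0.3714, 0.7428, -0.5571).
q_1·a_2 = 0.3714·0 + 0.7428·1 + (-0.5571)·1 = 0.1857.
u_2 = a_2 − 0.1857·q_1 = (-0.0690, 0.8621, 1.1034).
‖u_2‖ = 1.4020, so q_2 = (-0.0492, 0.6149, 0.7871).

Q = [[0.3714, -0.0492], [0.7428, 0.6149], [-0.5571, 0.7871]], R = [[5.3852, 0.1857], [0.0000, 1.4020]]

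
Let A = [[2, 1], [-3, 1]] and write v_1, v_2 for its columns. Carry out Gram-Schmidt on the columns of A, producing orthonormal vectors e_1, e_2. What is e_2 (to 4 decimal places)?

e_2 = (0.8321, 0.5547)

v_1 = (2, -3); ‖v_1‖ = 3.6056, so e_1 = (0.5547, -0.8321).
e_1·v_2 = 0.5547·1 + (-0.8321)·1 = -0.2774.
u_2 = v_2 + 0.2774·e_1 = (1.1538, 0.7692).
‖u_2‖ = 1.3868, so e_2 = (0.8321, 0.5547).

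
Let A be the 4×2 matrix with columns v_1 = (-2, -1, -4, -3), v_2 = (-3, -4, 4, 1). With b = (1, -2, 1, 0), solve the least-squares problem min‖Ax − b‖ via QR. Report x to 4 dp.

x = (-0.0738, 0.1985)

v_1 = (-2, -1, -4, -3); ‖v_1‖ = 5.4772, so e_1 = (-0.3651, -0.1826, -0.7303, -0.5477).
e_1·v_2 = (-0.3651)·(-3) + (-0.1826)·(-4) + (-0.7303)·4 + (-0.5477)·1 = -1.6432.
u_2 = v_2 + 1.6432·e_1 = (-3.6000, -4.3000, 2.8000, 0.1000).
‖u_2‖ = 6.2690, so e_2 = (-0.5743, -0.6859, 0.4466, 0.0160).
Qᵀb = (-0.7303, 1.2442).
Back-substitute: x_2 = 1.2442/6.2690 = 0.1985.
x_1 = (-0.7303 + 1.6432·0.1985)/5.4772 = -0.0738.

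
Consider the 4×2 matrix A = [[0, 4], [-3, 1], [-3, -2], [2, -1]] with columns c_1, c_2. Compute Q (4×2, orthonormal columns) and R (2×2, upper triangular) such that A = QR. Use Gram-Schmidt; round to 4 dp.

c_1 = (0, -3, -3, 2); ‖c_1‖ = 4.6904, so q_1 = (0.0000, -0.6396, -0.6396, 0.4264).
q_1·c_2 = 0.0000·4 + (-0.6396)·1 + (-0.6396)·(-2) + 0.4264·(-1) = 0.2132.
u_2 = c_2 − 0.2132·q_1 = (4.0000, 1.1364, -1.8636, -1.0909).
‖u_2‖ = 4.6856, so q_2 = (0.8537, 0.2425, -0.3977, -0.2328).

Q = [[0.0000, 0.8537], [-0.6396, 0.2425], [-0.6396, -0.3977], [0.4264, -0.2328]], R = [[4.6904, 0.2132], [0.0000, 4.6856]]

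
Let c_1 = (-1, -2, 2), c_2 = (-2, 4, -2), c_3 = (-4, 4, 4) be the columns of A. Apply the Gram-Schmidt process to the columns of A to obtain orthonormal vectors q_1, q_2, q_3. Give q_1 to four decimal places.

q_1 = (-0.3333, -0.6667, 0.6667)

c_1 = (-1, -2, 2); ‖c_1‖ = 3.0000, so q_1 = (-0.3333, -0.6667, 0.6667).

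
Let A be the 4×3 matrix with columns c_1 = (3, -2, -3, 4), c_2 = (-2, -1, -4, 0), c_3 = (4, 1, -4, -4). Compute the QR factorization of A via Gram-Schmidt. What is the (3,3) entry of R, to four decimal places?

c_1 = (3, -2, -3, 4); ‖c_1‖ = 6.1644, so q_1 = (0.4867, -0.3244, -0.4867, 0.6489).
q_1·c_2 = 0.4867·(-2) + (-0.3244)·(-1) + (-0.4867)·(-4) + 0.6489·0 = 1.2978.
u_2 = c_2 − 1.2978·q_1 = (-2.6316, -0.5789, -3.3684, -0.8421).
‖u_2‖ = 4.3950, so q_2 = (-0.5988, -0.1317, -0.7664, -0.1916).
q_1·c_3 = 0.4867·4 + (-0.3244)·1 + (-0.4867)·(-4) + 0.6489·(-4) = 0.9733; q_2·c_3 = (-0.5988)·4 + (-0.1317)·1 + (-0.7664)·(-4) + (-0.1916)·(-4) = 1.3053.
u_3 = c_3 − 0.9733·q_1 − 1.3053·q_2 = (4.3079, 1.4877, -2.5259, -4.3815).
r_{33} = ‖u_3‖ = 6.8080.

r_{33} = 6.8080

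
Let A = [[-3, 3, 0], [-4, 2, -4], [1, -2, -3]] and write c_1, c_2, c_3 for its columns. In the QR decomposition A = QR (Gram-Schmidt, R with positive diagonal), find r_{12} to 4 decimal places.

r_{12} = -3.7262

e_1 = c_1/‖c_1‖ = (-3, -4, 1)/5.0990 = (-0.5883, -0.7845, 0.1961).
r_{12} = e_1·c_2 = -3.7262.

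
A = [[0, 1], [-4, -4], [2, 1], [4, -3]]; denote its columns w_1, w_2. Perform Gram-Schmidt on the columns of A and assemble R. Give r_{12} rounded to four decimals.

w_1 = (0, -4, 2, 4); ‖w_1‖ = 6.0000, so q_1 = (0.0000, -0.6667, 0.3333, 0.6667).
r_{12} = q_1·w_2 = 1.0000.

r_{12} = 1.0000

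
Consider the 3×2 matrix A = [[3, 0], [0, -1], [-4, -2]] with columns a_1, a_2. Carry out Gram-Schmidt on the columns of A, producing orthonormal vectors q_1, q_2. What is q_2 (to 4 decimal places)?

q_2 = (-0.6146, -0.6402, -0.4609)

a_1 = (3, 0, -4); ‖a_1‖ = 5.0000, so q_1 = (0.6000, 0.0000, -0.8000).
q_1·a_2 = 0.6000·0 + 0.0000·(-1) + (-0.8000)·(-2) = 1.6000.
u_2 = a_2 − 1.6000·q_1 = (-0.9600, -1.0000, -0.7200).
‖u_2‖ = 1.5620, so q_2 = (-0.6146, -0.6402, -0.4609).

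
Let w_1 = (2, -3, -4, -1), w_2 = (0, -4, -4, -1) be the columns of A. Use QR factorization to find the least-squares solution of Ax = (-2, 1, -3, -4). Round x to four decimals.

x = (-0.3423, 0.6644)

w_1 = (2, -3, -4, -1); ‖w_1‖ = 5.4772, so e_1 = (0.3651, -0.5477, -0.7303, -0.1826).
e_1·w_2 = 0.3651·0 + (-0.5477)·(-4) + (-0.7303)·(-4) + (-0.1826)·(-1) = 5.2947.
u_2 = w_2 − 5.2947·e_1 = (-1.9333, -1.1000, -0.1333, -0.0333).
‖u_2‖ = 2.2286, so e_2 = (-0.8675, -0.4936, -0.0598, -0.0150).
Qᵀb = (1.6432, 1.4807).
Back-substitute: x_2 = 1.4807/2.2286 = 0.6644.
x_1 = (1.6432 − 5.2947·0.6644)/5.4772 = -0.3423.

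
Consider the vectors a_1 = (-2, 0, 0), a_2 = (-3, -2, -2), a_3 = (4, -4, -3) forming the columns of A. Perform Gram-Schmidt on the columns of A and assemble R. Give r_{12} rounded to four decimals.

q_1 = a_1/‖a_1‖ = (-2, 0, 0)/2.0000 = (-1.0000, 0.0000, 0.0000).
r_{12} = q_1·a_2 = 3.0000.

r_{12} = 3.0000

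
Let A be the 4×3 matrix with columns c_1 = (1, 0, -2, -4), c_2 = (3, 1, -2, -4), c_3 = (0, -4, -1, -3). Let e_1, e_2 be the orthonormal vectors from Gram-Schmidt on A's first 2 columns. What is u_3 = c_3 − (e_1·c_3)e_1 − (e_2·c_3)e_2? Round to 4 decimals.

u_3 = (1.4455, -2.8911, 0.5446, 0.0891)

e_1 = c_1/‖c_1‖ = (1, 0, -2, -4)/4.5826 = (0.2182, 0.0000, -0.4364, -0.8729).
r_{12} = e_1·c_2 = 5.0190.
u_2 = c_2 − 5.0190·e_1 = (1.9048, 1.0000, 0.1905, 0.3810).
‖u_2‖ = 2.1931, so e_2 = (0.8685, 0.4560, 0.0869, 0.1737).
r_{13} = e_1·c_3 = 3.0551; r_{23} = e_2·c_3 = -2.4319.
u_3 = c_3 − 3.0551·e_1 + 2.4319·e_2 = (1.4455, -2.8911, 0.5446, 0.0891).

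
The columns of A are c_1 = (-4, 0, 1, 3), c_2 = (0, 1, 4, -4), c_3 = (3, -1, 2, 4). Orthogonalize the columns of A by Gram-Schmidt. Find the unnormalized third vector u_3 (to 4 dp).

c_1 = (-4, 0, 1, 3); ‖c_1‖ = 5.0990, so e_1 = (-0.7845, 0.0000, 0.1961, 0.5883).
e_1·c_2 = (-0.7845)·0 + 0.0000·1 + 0.1961·4 + 0.5883·(-4) = -1.5689.
u_2 = c_2 + 1.5689·e_1 = (-1.2308, 1.0000, 4.3077, -3.0769).
‖u_2‖ = 5.5262, so e_2 = (-0.2227, 0.1810, 0.7795, -0.5568).
e_1·c_3 = (-0.7845)·3 + 0.0000·(-1) + 0.1961·2 + 0.5883·4 = 0.3922; e_2·c_3 = (-0.2227)·3 + 0.1810·(-1) + 0.7795·2 + (-0.5568)·4 = -1.5173.
u_3 = c_3 − 0.3922·e_1 + 1.5173·e_2 = (2.9698, -0.7254, 3.1058, 2.9244).

u_3 = (2.9698, -0.7254, 3.1058, 2.9244)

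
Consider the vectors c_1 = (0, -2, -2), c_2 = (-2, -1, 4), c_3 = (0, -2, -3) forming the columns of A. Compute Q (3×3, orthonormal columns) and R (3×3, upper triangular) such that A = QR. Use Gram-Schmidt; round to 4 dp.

c_1 = (0, -2, -2); ‖c_1‖ = 2.8284, so e_1 = (0.0000, -0.7071, -0.7071).
e_1·c_2 = 0.0000·(-2) + (-0.7071)·(-1) + (-0.7071)·4 = -2.1213.
u_2 = c_2 + 2.1213·e_1 = (-2.0000, -2.5000, 2.5000).
‖u_2‖ = 4.0620, so e_2 = (-0.4924, -0.6155, 0.6155).
e_1·c_3 = 0.0000·0 + (-0.7071)·(-2) + (-0.7071)·(-3) = 3.5355; e_2·c_3 = (-0.4924)·0 + (-0.6155)·(-2) + 0.6155·(-3) = -0.6155.
u_3 = c_3 − 3.5355·e_1 + 0.6155·e_2 = (-0.3030, 0.1212, -0.1212).
‖u_3‖ = 0.3482, so e_3 = (-0.8704, 0.3482, -0.3482).

Q = [[0.0000, -0.4924, -0.8704], [-0.7071, -0.6155, 0.3482], [-0.7071, 0.6155, -0.3482]], R = [[2.8284, -2.1213, 3.5355], [0.0000, 4.0620, -0.6155], [0.0000, 0.0000, 0.3482]]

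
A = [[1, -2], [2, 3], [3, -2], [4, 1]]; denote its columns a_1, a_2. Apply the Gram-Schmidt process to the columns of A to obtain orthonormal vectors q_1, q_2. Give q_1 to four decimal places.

q_1 = (0.1826, 0.3651, 0.5477, 0.7303)

q_1 = a_1/‖a_1‖ = (1, 2, 3, 4)/5.4772 = (0.1826, 0.3651, 0.5477, 0.7303).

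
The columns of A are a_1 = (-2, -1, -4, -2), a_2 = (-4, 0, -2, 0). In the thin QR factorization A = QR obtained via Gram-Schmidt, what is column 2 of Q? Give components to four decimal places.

e_2 = (-0.8707, 0.2049, 0.1793, 0.4097)

a_1 = (-2, -1, -4, -2); ‖a_1‖ = 5.0000, so e_1 = (-0.4000, -0.2000, -0.8000, -0.4000).
e_1·a_2 = (-0.4000)·(-4) + (-0.2000)·0 + (-0.8000)·(-2) + (-0.4000)·0 = 3.2000.
u_2 = a_2 − 3.2000·e_1 = (-2.7200, 0.6400, 0.5600, 1.2800).
‖u_2‖ = 3.1241, so e_2 = (-0.8707, 0.2049, 0.1793, 0.4097).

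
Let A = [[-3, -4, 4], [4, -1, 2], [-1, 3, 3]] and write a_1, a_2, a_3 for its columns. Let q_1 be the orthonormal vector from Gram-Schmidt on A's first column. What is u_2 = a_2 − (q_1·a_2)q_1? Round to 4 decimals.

a_1 = (-3, 4, -1); ‖a_1‖ = 5.0990, so q_1 = (-0.5883, 0.7845, -0.1961).
q_1·a_2 = (-0.5883)·(-4) + 0.7845·(-1) + (-0.1961)·3 = 0.9806.
u_2 = a_2 − 0.9806·q_1 = (-3.4231, -1.7692, 3.1923).

u_2 = (-3.4231, -1.7692, 3.1923)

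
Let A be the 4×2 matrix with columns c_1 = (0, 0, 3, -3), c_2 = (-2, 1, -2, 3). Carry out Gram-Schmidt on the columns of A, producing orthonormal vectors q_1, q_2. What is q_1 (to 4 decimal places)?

q_1 = (0.0000, 0.0000, 0.7071, -0.7071)

c_1 = (0, 0, 3, -3); ‖c_1‖ = 4.2426, so q_1 = (0.0000, 0.0000, 0.7071, -0.7071).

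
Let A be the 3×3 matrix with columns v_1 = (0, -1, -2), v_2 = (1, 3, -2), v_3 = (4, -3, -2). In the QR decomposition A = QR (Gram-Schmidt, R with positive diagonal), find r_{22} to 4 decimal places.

r_{22} = 3.7148

e_1 = v_1/‖v_1‖ = (0, -1, -2)/2.2361 = (0.0000, -0.4472, -0.8944).
r_{12} = e_1·v_2 = 0.4472.
u_2 = v_2 − 0.4472·e_1 = (1.0000, 3.2000, -1.6000).
r_{22} = ‖u_2‖ = 3.7148.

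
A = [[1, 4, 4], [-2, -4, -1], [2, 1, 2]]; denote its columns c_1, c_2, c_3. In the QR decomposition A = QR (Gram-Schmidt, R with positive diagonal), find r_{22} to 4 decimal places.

r_{22} = 3.3500

e_1 = c_1/‖c_1‖ = (1, -2, 2)/3.0000 = (0.3333, -0.6667, 0.6667).
r_{12} = e_1·c_2 = 4.6667.
u_2 = c_2 − 4.6667·e_1 = (2.4444, -0.8889, -2.1111).
r_{22} = ‖u_2‖ = 3.3500.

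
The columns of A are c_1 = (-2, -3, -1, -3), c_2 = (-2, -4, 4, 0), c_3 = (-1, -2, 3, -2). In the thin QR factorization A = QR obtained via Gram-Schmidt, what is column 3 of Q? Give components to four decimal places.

e_3 = (0.2445, 0.3905, 0.5128, -0.7244)

e_1 = c_1/‖c_1‖ = (-2, -3, -1, -3)/4.7958 = (-0.4170, -0.6255, -0.2085, -0.6255).
r_{12} = e_1·c_2 = 2.5022.
u_2 = c_2 − 2.5022·e_1 = (-0.9565, -2.4348, 4.5217, 1.5652).
‖u_2‖ = 5.4534, so e_2 = (-0.1754, -0.4465, 0.8292, 0.2870).
r_{13} = e_1·c_3 = 2.2937; r_{23} = e_2·c_3 = 2.9818.
u_3 = c_3 − 2.2937·e_1 − 2.9818·e_2 = (0.4795, 0.7661, 1.0058, -1.4211).
‖u_3‖ = 1.9616, so e_3 = (0.2445, 0.3905, 0.5128, -0.7244).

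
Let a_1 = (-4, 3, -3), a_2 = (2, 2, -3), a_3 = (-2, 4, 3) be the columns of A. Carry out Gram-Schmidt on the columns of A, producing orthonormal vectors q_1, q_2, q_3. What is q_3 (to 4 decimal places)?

a_1 = (-4, 3, -3); ‖a_1‖ = 5.8310, so q_1 = (-0.6860, 0.5145, -0.5145).
q_1·a_2 = (-0.6860)·2 + 0.5145·2 + (-0.5145)·(-3) = 1.2005.
u_2 = a_2 − 1.2005·q_1 = (2.8235, 1.3824, -2.3824).
‖u_2‖ = 3.9445, so q_2 = (0.7158, 0.3505, -0.6040).
q_1·a_3 = (-0.6860)·(-2) + 0.5145·4 + (-0.5145)·3 = 1.8865; q_2·a_3 = 0.7158·(-2) + 0.3505·4 + (-0.6040)·3 = -1.8417.
u_3 = a_3 − 1.8865·q_1 + 1.8417·q_2 = (0.6125, 3.6749, 2.8582).
‖u_3‖ = 4.6957, so q_3 = (0.1304, 0.7826, 0.6087).

q_3 = (0.1304, 0.7826, 0.6087)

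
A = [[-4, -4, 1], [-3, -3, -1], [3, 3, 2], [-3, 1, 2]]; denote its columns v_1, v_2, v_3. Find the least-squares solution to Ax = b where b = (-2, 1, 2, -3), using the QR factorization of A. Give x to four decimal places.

v_1 = (-4, -3, 3, -3); ‖v_1‖ = 6.5574, so q_1 = (-0.6100, -0.4575, 0.4575, -0.4575).
q_1·v_2 = (-0.6100)·(-4) + (-0.4575)·(-3) + 0.4575·3 + (-0.4575)·1 = 4.7275.
u_2 = v_2 − 4.7275·q_1 = (-1.1163, -0.8372, 0.8372, 3.1628).
‖u_2‖ = 3.5568, so q_2 = (-0.3138, -0.2354, 0.2354, 0.8892).
q_1·v_3 = (-0.6100)·1 + (-0.4575)·(-1) + 0.4575·2 + (-0.4575)·2 = -0.1525; q_2·v_3 = (-0.3138)·1 + (-0.2354)·(-1) + 0.2354·2 + 0.8892·2 = 2.1707.
u_3 = v_3 + 0.1525·q_1 − 2.1707·q_2 = (1.5882, -0.5588, 1.5588, 0.0000).
‖u_3‖ = 2.2945, so q_3 = (0.6922, -0.2435, 0.6794, 0.0000).
Qᵀb = (3.0500, -1.8046, -0.2692).
Back-substitute: x_3 = -0.2692/2.2945 = -0.1173.
x_2 = (-1.8046 − 2.1707·(-0.1173))/3.5568 = -0.4358.
x_1 = (3.0500 − 4.7275·(-0.4358) + 0.1525·(-0.1173))/6.5574 = 0.7765.

x = (0.7765, -0.4358, -0.1173)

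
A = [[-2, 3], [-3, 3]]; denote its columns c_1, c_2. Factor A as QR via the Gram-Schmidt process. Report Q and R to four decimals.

c_1 = (-2, -3); ‖c_1‖ = 3.6056, so q_1 = (-0.5547, -0.8321).
q_1·c_2 = (-0.5547)·3 + (-0.8321)·3 = -4.1603.
u_2 = c_2 + 4.1603·q_1 = (0.6923, -0.4615).
‖u_2‖ = 0.8321, so q_2 = (0.8321, -0.5547).

Q = [[-0.5547, 0.8321], [-0.8321, -0.5547]], R = [[3.6056, -4.1603], [0.0000, 0.8321]]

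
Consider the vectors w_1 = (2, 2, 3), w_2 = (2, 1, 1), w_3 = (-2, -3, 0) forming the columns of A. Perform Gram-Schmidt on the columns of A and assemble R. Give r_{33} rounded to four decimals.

e_1 = w_1/‖w_1‖ = (2, 2, 3)/4.1231 = (0.4851, 0.4851, 0.7276).
r_{12} = e_1·w_2 = 2.1828.
u_2 = w_2 − 2.1828·e_1 = (0.9412, -0.0588, -0.5882).
‖u_2‖ = 1.1114, so e_2 = (0.8468, -0.0529, -0.5293).
r_{13} = e_1·w_3 = -2.4254; r_{23} = e_2·w_3 = -1.5348.
u_3 = w_3 + 2.4254·e_1 + 1.5348·e_2 = (0.4762, -1.9048, 0.9524).
r_{33} = ‖u_3‖ = 2.1822.

r_{33} = 2.1822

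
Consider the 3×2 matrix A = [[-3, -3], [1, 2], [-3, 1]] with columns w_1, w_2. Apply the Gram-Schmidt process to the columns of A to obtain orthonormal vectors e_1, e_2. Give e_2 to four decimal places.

e_1 = w_1/‖w_1‖ = (-3, 1, -3)/4.3589 = (-0.6882, 0.2294, -0.6882).
r_{12} = e_1·w_2 = 1.8353.
u_2 = w_2 − 1.8353·e_1 = (-1.7368, 1.5789, 2.2632).
‖u_2‖ = 3.2606, so e_2 = (-0.5327, 0.4842, 0.6941).

e_2 = (-0.5327, 0.4842, 0.6941)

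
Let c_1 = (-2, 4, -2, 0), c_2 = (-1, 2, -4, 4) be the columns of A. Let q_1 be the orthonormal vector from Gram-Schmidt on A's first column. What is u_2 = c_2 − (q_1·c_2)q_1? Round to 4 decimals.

q_1 = c_1/‖c_1‖ = (-2, 4, -2, 0)/4.8990 = (-0.4082, 0.8165, -0.4082, 0.0000).
r_{12} = q_1·c_2 = 3.6742.
u_2 = c_2 − 3.6742·q_1 = (0.5000, -1.0000, -2.5000, 4.0000).

u_2 = (0.5000, -1.0000, -2.5000, 4.0000)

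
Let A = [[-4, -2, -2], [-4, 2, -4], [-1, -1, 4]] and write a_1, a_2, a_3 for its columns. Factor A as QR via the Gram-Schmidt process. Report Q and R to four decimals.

Q = [[-0.6963, -0.6273, -0.3487], [-0.6963, 0.7083, 0.1162], [-0.1741, -0.3238, 0.9300]], R = [[5.7446, 0.1741, 3.4816], [0.0000, 2.9949, -2.8735], [0.0000, 0.0000, 3.9524]]

a_1 = (-4, -4, -1); ‖a_1‖ = 5.7446, so q_1 = (-0.6963, -0.6963, -0.1741).
q_1·a_2 = (-0.6963)·(-2) + (-0.6963)·2 + (-0.1741)·(-1) = 0.1741.
u_2 = a_2 − 0.1741·q_1 = (-1.8788, 2.1212, -0.9697).
‖u_2‖ = 2.9949, so q_2 = (-0.6273, 0.7083, -0.3238).
q_1·a_3 = (-0.6963)·(-2) + (-0.6963)·(-4) + (-0.1741)·4 = 3.4816; q_2·a_3 = (-0.6273)·(-2) + 0.7083·(-4) + (-0.3238)·4 = -2.8735.
u_3 = a_3 − 3.4816·q_1 + 2.8735·q_2 = (-1.3784, 0.4595, 3.6757).
‖u_3‖ = 3.9524, so q_3 = (-0.3487, 0.1162, 0.9300).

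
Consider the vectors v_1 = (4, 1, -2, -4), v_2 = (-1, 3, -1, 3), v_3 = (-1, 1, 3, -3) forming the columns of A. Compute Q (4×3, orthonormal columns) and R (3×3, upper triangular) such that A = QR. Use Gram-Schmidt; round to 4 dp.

v_1 = (4, 1, -2, -4); ‖v_1‖ = 6.0828, so q_1 = (0.6576, 0.1644, -0.3288, -0.6576).
q_1·v_2 = 0.6576·(-1) + 0.1644·3 + (-0.3288)·(-1) + (-0.6576)·3 = -1.8084.
u_2 = v_2 + 1.8084·q_1 = (0.1892, 3.2973, -1.5946, 1.8108).
‖u_2‖ = 4.0902, so q_2 = (0.0463, 0.8061, -0.3899, 0.4427).
q_1·v_3 = 0.6576·(-1) + 0.1644·1 + (-0.3288)·3 + (-0.6576)·(-3) = 0.4932; q_2·v_3 = 0.0463·(-1) + 0.8061·1 + (-0.3899)·3 + 0.4427·(-3) = -1.7378.
u_3 = v_3 − 0.4932·q_1 + 1.7378·q_2 = (-1.2439, 2.3199, 2.4847, -1.9063).
‖u_3‖ = 4.0910, so q_3 = (-0.3041, 0.5671, 0.6073, -0.4660).

Q = [[0.6576, 0.0463, -0.3041], [0.1644, 0.8061, 0.5671], [-0.3288, -0.3899, 0.6073], [-0.6576, 0.4427, -0.4660]], R = [[6.0828, -1.8084, 0.4932], [0.0000, 4.0902, -1.7378], [0.0000, 0.0000, 4.0910]]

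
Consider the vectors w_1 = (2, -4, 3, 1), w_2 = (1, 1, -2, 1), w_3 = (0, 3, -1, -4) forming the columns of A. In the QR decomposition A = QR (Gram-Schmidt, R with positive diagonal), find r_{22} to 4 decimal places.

w_1 = (2, -4, 3, 1); ‖w_1‖ = 5.4772, so e_1 = (0.3651, -0.7303, 0.5477, 0.1826).
e_1·w_2 = 0.3651·1 + (-0.7303)·1 + 0.5477·(-2) + 0.1826·1 = -1.2780.
u_2 = w_2 + 1.2780·e_1 = (1.4667, 0.0667, -1.3000, 1.2333).
r_{22} = ‖u_2‖ = 2.3166.

r_{22} = 2.3166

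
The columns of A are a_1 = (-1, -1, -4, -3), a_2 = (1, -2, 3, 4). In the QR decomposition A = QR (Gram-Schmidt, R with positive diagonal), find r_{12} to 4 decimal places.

r_{12} = -4.4264

a_1 = (-1, -1, -4, -3); ‖a_1‖ = 5.1962, so e_1 = (-0.1925, -0.1925, -0.7698, -0.5774).
r_{12} = e_1·a_2 = -4.4264.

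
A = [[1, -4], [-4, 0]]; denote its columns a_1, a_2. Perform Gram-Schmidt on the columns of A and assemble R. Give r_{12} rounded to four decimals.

a_1 = (1, -4); ‖a_1‖ = 4.1231, so q_1 = (0.2425, -0.9701).
r_{12} = q_1·a_2 = -0.9701.

r_{12} = -0.9701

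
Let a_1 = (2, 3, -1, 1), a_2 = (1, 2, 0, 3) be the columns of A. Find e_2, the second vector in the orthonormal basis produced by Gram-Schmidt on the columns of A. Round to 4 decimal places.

e_2 = (-0.1916, -0.0821, 0.3011, 0.9305)

e_1 = a_1/‖a_1‖ = (2, 3, -1, 1)/3.8730 = (0.5164, 0.7746, -0.2582, 0.2582).
r_{12} = e_1·a_2 = 2.8402.
u_2 = a_2 − 2.8402·e_1 = (-0.4667, -0.2000, 0.7333, 2.2667).
‖u_2‖ = 2.4358, so e_2 = (-0.1916, -0.0821, 0.3011, 0.9305).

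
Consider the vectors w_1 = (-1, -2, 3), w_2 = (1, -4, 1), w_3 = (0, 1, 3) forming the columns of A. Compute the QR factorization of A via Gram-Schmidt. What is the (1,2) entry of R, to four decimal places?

r_{12} = 2.6726

w_1 = (-1, -2, 3); ‖w_1‖ = 3.7417, so e_1 = (-0.2673, -0.5345, 0.8018).
r_{12} = e_1·w_2 = 2.6726.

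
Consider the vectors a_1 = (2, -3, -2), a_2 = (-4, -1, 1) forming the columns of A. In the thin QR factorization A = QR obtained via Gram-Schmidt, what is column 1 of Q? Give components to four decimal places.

a_1 = (2, -3, -2); ‖a_1‖ = 4.1231, so e_1 = (0.4851, -0.7276, -0.4851).

e_1 = (0.4851, -0.7276, -0.4851)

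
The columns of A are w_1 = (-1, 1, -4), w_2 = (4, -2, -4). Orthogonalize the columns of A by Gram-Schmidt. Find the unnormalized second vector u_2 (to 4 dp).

w_1 = (-1, 1, -4); ‖w_1‖ = 4.2426, so q_1 = (-0.2357, 0.2357, -0.9428).
q_1·w_2 = (-0.2357)·4 + 0.2357·(-2) + (-0.9428)·(-4) = 2.3570.
u_2 = w_2 − 2.3570·q_1 = (4.5556, -2.5556, -1.7778).

u_2 = (4.5556, -2.5556, -1.7778)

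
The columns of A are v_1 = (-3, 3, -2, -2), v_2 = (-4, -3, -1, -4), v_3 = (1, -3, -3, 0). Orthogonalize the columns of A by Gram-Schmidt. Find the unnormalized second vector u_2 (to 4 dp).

q_1 = v_1/‖v_1‖ = (-3, 3, -2, -2)/5.0990 = (-0.5883, 0.5883, -0.3922, -0.3922).
r_{12} = q_1·v_2 = 2.5495.
u_2 = v_2 − 2.5495·q_1 = (-2.5000, -4.5000, 0.0000, -3.0000).

u_2 = (-2.5000, -4.5000, 0.0000, -3.0000)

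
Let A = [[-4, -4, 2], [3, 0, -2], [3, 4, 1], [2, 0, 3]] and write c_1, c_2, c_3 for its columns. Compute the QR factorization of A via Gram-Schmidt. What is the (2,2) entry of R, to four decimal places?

r_{22} = 3.3717

c_1 = (-4, 3, 3, 2); ‖c_1‖ = 6.1644, so q_1 = (-0.6489, 0.4867, 0.4867, 0.3244).
q_1·c_2 = (-0.6489)·(-4) + 0.4867·0 + 0.4867·4 + 0.3244·0 = 4.5422.
u_2 = c_2 − 4.5422·q_1 = (-1.0526, -2.2105, 1.7895, -1.4737).
r_{22} = ‖u_2‖ = 3.3717.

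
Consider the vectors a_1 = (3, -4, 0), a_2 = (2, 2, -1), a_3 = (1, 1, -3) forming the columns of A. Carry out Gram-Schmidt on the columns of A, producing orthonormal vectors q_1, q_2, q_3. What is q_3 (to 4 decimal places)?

q_3 = (-0.2691, -0.2018, -0.9417)

a_1 = (3, -4, 0); ‖a_1‖ = 5.0000, so q_1 = (0.6000, -0.8000, 0.0000).
q_1·a_2 = 0.6000·2 + (-0.8000)·2 + 0.0000·(-1) = -0.4000.
u_2 = a_2 + 0.4000·q_1 = (2.2400, 1.6800, -1.0000).
‖u_2‖ = 2.9732, so q_2 = (0.7534, 0.5650, -0.3363).
q_1·a_3 = 0.6000·1 + (-0.8000)·1 + 0.0000·(-3) = -0.2000; q_2·a_3 = 0.7534·1 + 0.5650·1 + (-0.3363)·(-3) = 2.3274.
u_3 = a_3 + 0.2000·q_1 − 2.3274·q_2 = (-0.6335, -0.4751, -2.2172).
‖u_3‖ = 2.3544, so q_3 = (-0.2691, -0.2018, -0.9417).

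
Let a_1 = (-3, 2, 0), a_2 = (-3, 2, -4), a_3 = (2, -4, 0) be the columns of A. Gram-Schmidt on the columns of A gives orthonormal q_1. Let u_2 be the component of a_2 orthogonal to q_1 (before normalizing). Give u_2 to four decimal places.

u_2 = (0.0000, 0.0000, -4.0000)

a_1 = (-3, 2, 0); ‖a_1‖ = 3.6056, so q_1 = (-0.8321, 0.5547, 0.0000).
q_1·a_2 = (-0.8321)·(-3) + 0.5547·2 + 0.0000·(-4) = 3.6056.
u_2 = a_2 − 3.6056·q_1 = (0.0000, 0.0000, -4.0000).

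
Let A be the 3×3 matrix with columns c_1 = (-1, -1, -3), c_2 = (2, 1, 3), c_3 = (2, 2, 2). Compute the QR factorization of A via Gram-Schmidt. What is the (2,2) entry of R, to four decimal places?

r_{22} = 0.9535

e_1 = c_1/‖c_1‖ = (-1, -1, -3)/3.3166 = (-0.3015, -0.3015, -0.9045).
r_{12} = e_1·c_2 = -3.6181.
u_2 = c_2 + 3.6181·e_1 = (0.9091, -0.0909, -0.2727).
r_{22} = ‖u_2‖ = 0.9535.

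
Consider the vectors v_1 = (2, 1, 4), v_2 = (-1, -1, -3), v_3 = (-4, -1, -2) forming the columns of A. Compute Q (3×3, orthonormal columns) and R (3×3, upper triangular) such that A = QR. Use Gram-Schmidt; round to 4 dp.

e_1 = v_1/‖v_1‖ = (2, 1, 4)/4.5826 = (0.4364, 0.2182, 0.8729).
r_{12} = e_1·v_2 = -3.2733.
u_2 = v_2 + 3.2733·e_1 = (0.4286, -0.2857, -0.1429).
‖u_2‖ = 0.5345, so e_2 = (0.8018, -0.5345, -0.2673).
r_{13} = e_1·v_3 = -3.7097; r_{23} = e_2·v_3 = -2.1381.
u_3 = v_3 + 3.7097·e_1 + 2.1381·e_2 = (-0.6667, -1.3333, 0.6667).
‖u_3‖ = 1.6330, so e_3 = (-0.4082, -0.8165, 0.4082).

Q = [[0.4364, 0.8018, -0.4082], [0.2182, -0.5345, -0.8165], [0.8729, -0.2673, 0.4082]], R = [[4.5826, -3.2733, -3.7097], [0.0000, 0.5345, -2.1381], [0.0000, 0.0000, 1.6330]]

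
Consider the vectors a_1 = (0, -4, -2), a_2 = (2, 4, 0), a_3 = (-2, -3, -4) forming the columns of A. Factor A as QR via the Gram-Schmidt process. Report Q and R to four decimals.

a_1 = (0, -4, -2); ‖a_1‖ = 4.4721, so e_1 = (0.0000, -0.8944, -0.4472).
e_1·a_2 = 0.0000·2 + (-0.8944)·4 + (-0.4472)·0 = -3.5777.
u_2 = a_2 + 3.5777·e_1 = (2.0000, 0.8000, -1.6000).
‖u_2‖ = 2.6833, so e_2 = (0.7454, 0.2981, -0.5963).
e_1·a_3 = 0.0000·(-2) + (-0.8944)·(-3) + (-0.4472)·(-4) = 4.4721; e_2·a_3 = 0.7454·(-2) + 0.2981·(-3) + (-0.5963)·(-4) = 0.0000.
u_3 = a_3 − 4.4721·e_1 + 0.0000·e_2 = (-2.0000, 1.0000, -2.0000).
‖u_3‖ = 3.0000, so e_3 = (-0.6667, 0.3333, -0.6667).

Q = [[0.0000, 0.7454, -0.6667], [-0.8944, 0.2981, 0.3333], [-0.4472, -0.5963, -0.6667]], R = [[4.4721, -3.5777, 4.4721], [0.0000, 2.6833, 0.0000], [0.0000, 0.0000, 3.0000]]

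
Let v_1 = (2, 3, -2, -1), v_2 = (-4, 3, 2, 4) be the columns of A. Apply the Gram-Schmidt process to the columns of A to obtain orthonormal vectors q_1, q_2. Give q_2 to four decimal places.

q_2 = (-0.4956, 0.6408, 0.1880, 0.5554)

v_1 = (2, 3, -2, -1); ‖v_1‖ = 4.2426, so q_1 = (0.4714, 0.7071, -0.4714, -0.2357).
q_1·v_2 = 0.4714·(-4) + 0.7071·3 + (-0.4714)·2 + (-0.2357)·4 = -1.6499.
u_2 = v_2 + 1.6499·q_1 = (-3.2222, 4.1667, 1.2222, 3.6111).
‖u_2‖ = 6.5021, so q_2 = (-0.4956, 0.6408, 0.1880, 0.5554).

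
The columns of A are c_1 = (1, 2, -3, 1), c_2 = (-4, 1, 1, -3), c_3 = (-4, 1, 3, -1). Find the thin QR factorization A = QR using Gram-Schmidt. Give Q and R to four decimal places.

Q = [[0.2582, -0.7271, -0.2910], [0.5164, 0.4334, 0.4748], [-0.7746, -0.1258, 0.4518], [0.2582, -0.5173, 0.6969]], R = [[3.8730, -2.0656, -3.0984], [0.0000, 4.7679, 3.4816], [0.0000, 0.0000, 2.2975]]

c_1 = (1, 2, -3, 1); ‖c_1‖ = 3.8730, so q_1 = (0.2582, 0.5164, -0.7746, 0.2582).
q_1·c_2 = 0.2582·(-4) + 0.5164·1 + (-0.7746)·1 + 0.2582·(-3) = -2.0656.
u_2 = c_2 + 2.0656·q_1 = (-3.4667, 2.0667, -0.6000, -2.4667).
‖u_2‖ = 4.7679, so q_2 = (-0.7271, 0.4334, -0.1258, -0.5173).
q_1·c_3 = 0.2582·(-4) + 0.5164·1 + (-0.7746)·3 + 0.2582·(-1) = -3.0984; q_2·c_3 = (-0.7271)·(-4) + 0.4334·1 + (-0.1258)·3 + (-0.5173)·(-1) = 3.4816.
u_3 = c_3 + 3.0984·q_1 − 3.4816·q_2 = (-0.6686, 1.0909, 1.0381, 1.6012).
‖u_3‖ = 2.2975, so q_3 = (-0.2910, 0.4748, 0.4518, 0.6969).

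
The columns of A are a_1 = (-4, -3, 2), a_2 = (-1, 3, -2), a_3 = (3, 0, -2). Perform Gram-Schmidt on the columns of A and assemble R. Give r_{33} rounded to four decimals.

a_1 = (-4, -3, 2); ‖a_1‖ = 5.3852, so q_1 = (-0.7428, -0.5571, 0.3714).
q_1·a_2 = (-0.7428)·(-1) + (-0.5571)·3 + 0.3714·(-2) = -1.6713.
u_2 = a_2 + 1.6713·q_1 = (-2.2414, 2.0690, -1.3793).
‖u_2‖ = 3.3477, so q_2 = (-0.6695, 0.6180, -0.4120).
q_1·a_3 = (-0.7428)·3 + (-0.5571)·0 + 0.3714·(-2) = -2.9711; q_2·a_3 = (-0.6695)·3 + 0.6180·0 + (-0.4120)·(-2) = -1.1846.
u_3 = a_3 + 2.9711·q_1 + 1.1846·q_2 = (0.0000, -0.9231, -1.3846).
r_{33} = ‖u_3‖ = 1.6641.

r_{33} = 1.6641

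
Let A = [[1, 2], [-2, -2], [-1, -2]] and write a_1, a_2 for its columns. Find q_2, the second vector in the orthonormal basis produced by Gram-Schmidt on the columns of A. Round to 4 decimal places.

q_2 = (0.5774, 0.5774, -0.5774)

q_1 = a_1/‖a_1‖ = (1, -2, -1)/2.4495 = (0.4082, -0.8165, -0.4082).
r_{12} = q_1·a_2 = 3.2660.
u_2 = a_2 − 3.2660·q_1 = (0.6667, 0.6667, -0.6667).
‖u_2‖ = 1.1547, so q_2 = (0.5774, 0.5774, -0.5774).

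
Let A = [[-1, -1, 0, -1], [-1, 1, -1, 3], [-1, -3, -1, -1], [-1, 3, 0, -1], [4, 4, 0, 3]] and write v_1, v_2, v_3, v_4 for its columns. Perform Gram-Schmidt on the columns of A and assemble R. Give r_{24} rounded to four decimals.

v_1 = (-1, -1, -1, -1, 4); ‖v_1‖ = 4.4721, so e_1 = (-0.2236, -0.2236, -0.2236, -0.2236, 0.8944).
e_1·v_2 = (-0.2236)·(-1) + (-0.2236)·1 + (-0.2236)·(-3) + (-0.2236)·3 + 0.8944·4 = 3.5777.
u_2 = v_2 − 3.5777·e_1 = (-0.2000, 1.8000, -2.2000, 3.8000, 0.8000).
‖u_2‖ = 4.8166, so e_2 = (-0.0415, 0.3737, -0.4568, 0.7889, 0.1661).
r_{24} = e_2·v_4 = 1.3287.

r_{24} = 1.3287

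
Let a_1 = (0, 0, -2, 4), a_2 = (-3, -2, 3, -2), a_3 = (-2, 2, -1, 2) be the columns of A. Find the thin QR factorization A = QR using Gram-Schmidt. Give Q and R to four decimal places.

a_1 = (0, 0, -2, 4); ‖a_1‖ = 4.4721, so q_1 = (0.0000, 0.0000, -0.4472, 0.8944).
q_1·a_2 = 0.0000·(-3) + 0.0000·(-2) + (-0.4472)·3 + 0.8944·(-2) = -3.1305.
u_2 = a_2 + 3.1305·q_1 = (-3.0000, -2.0000, 1.6000, 0.8000).
‖u_2‖ = 4.0249, so q_2 = (-0.7454, -0.4969, 0.3975, 0.1988).
q_1·a_3 = 0.0000·(-2) + 0.0000·2 + (-0.4472)·(-1) + 0.8944·2 = 2.2361; q_2·a_3 = (-0.7454)·(-2) + (-0.4969)·2 + 0.3975·(-1) + 0.1988·2 = 0.4969.
u_3 = a_3 − 2.2361·q_1 − 0.4969·q_2 = (-1.6296, 2.2469, -0.1975, -0.0988).
‖u_3‖ = 2.7844, so q_3 = (-0.5853, 0.8070, -0.0709, -0.0355).

Q = [[0.0000, -0.7454, -0.5853], [0.0000, -0.4969, 0.8070], [-0.4472, 0.3975, -0.0709], [0.8944, 0.1988, -0.0355]], R = [[4.4721, -3.1305, 2.2361], [0.0000, 4.0249, 0.4969], [0.0000, 0.0000, 2.7844]]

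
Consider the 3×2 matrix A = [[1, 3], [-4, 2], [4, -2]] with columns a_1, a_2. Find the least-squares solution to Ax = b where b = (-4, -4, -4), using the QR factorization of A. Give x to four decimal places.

e_1 = a_1/‖a_1‖ = (1, -4, 4)/5.7446 = (0.1741, -0.6963, 0.6963).
r_{12} = e_1·a_2 = -2.2630.
u_2 = a_2 + 2.2630·e_1 = (3.3939, 0.4242, -0.4242).
‖u_2‖ = 3.4466, so e_2 = (0.9847, 0.1231, -0.1231).
Qᵀb = (-0.6963, -3.9389).
Back-substitute: x_2 = -3.9389/3.4466 = -1.1429.
x_1 = (-0.6963 + 2.2630·(-1.1429))/5.7446 = -0.5714.

x = (-0.5714, -1.1429)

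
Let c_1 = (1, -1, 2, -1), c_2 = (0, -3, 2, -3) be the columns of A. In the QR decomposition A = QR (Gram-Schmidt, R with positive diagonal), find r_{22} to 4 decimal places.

e_1 = c_1/‖c_1‖ = (1, -1, 2, -1)/2.6458 = (0.3780, -0.3780, 0.7559, -0.3780).
r_{12} = e_1·c_2 = 3.7796.
u_2 = c_2 − 3.7796·e_1 = (-1.4286, -1.5714, -0.8571, -1.5714).
r_{22} = ‖u_2‖ = 2.7775.

r_{22} = 2.7775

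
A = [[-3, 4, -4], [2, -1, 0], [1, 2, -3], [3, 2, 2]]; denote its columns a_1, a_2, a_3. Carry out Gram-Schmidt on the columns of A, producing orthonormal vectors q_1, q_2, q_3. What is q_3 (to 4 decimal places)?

q_1 = a_1/‖a_1‖ = (-3, 2, 1, 3)/4.7958 = (-0.6255, 0.4170, 0.2085, 0.6255).
r_{12} = q_1·a_2 = -1.2511.
u_2 = a_2 + 1.2511·q_1 = (3.2174, -0.4783, 2.2609, 2.7826).
‖u_2‖ = 4.8409, so q_2 = (0.6646, -0.0988, 0.4670, 0.5748).
r_{13} = q_1·a_3 = 3.1277; r_{23} = q_2·a_3 = -2.9100.
u_3 = a_3 − 3.1277·q_1 + 2.9100·q_2 = (-0.1095, -1.5918, -2.2931, 1.7161).
‖u_3‖ = 3.2786, so q_3 = (-0.0334, -0.4855, -0.6994, 0.5234).

q_3 = (-0.0334, -0.4855, -0.6994, 0.5234)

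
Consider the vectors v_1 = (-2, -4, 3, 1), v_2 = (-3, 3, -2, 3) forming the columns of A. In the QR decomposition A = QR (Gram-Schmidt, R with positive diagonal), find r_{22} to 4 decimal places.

r_{22} = 5.3198

q_1 = v_1/‖v_1‖ = (-2, -4, 3, 1)/5.4772 = (-0.3651, -0.7303, 0.5477, 0.1826).
r_{12} = q_1·v_2 = -1.6432.
u_2 = v_2 + 1.6432·q_1 = (-3.6000, 1.8000, -1.1000, 3.3000).
r_{22} = ‖u_2‖ = 5.3198.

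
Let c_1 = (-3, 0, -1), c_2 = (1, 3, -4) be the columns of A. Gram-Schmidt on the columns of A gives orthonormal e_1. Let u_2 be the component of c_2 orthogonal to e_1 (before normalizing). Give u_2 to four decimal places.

c_1 = (-3, 0, -1); ‖c_1‖ = 3.1623, so e_1 = (-0.9487, 0.0000, -0.3162).
e_1·c_2 = (-0.9487)·1 + 0.0000·3 + (-0.3162)·(-4) = 0.3162.
u_2 = c_2 − 0.3162·e_1 = (1.3000, 3.0000, -3.9000).

u_2 = (1.3000, 3.0000, -3.9000)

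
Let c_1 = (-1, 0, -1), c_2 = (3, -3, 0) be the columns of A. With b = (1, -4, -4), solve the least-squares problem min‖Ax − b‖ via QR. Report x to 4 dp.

e_1 = c_1/‖c_1‖ = (-1, 0, -1)/1.4142 = (-0.7071, 0.0000, -0.7071).
r_{12} = e_1·c_2 = -2.1213.
u_2 = c_2 + 2.1213·e_1 = (1.5000, -3.0000, -1.5000).
‖u_2‖ = 3.6742, so e_2 = (0.4082, -0.8165, -0.4082).
Qᵀb = (2.1213, 5.3072).
Back-substitute: x_2 = 5.3072/3.6742 = 1.4444.
x_1 = (2.1213 + 2.1213·1.4444)/1.4142 = 3.6667.

x = (3.6667, 1.4444)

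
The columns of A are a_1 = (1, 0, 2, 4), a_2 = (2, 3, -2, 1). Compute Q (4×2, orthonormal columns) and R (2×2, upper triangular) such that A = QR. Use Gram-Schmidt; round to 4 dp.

a_1 = (1, 0, 2, 4); ‖a_1‖ = 4.5826, so q_1 = (0.2182, 0.0000, 0.4364, 0.8729).
q_1·a_2 = 0.2182·2 + 0.0000·3 + 0.4364·(-2) + 0.8729·1 = 0.4364.
u_2 = a_2 − 0.4364·q_1 = (1.9048, 3.0000, -2.1905, 0.6190).
‖u_2‖ = 4.2201, so q_2 = (0.4514, 0.7109, -0.5191, 0.1467).

Q = [[0.2182, 0.4514], [0.0000, 0.7109], [0.4364, -0.5191], [0.8729, 0.1467]], R = [[4.5826, 0.4364], [0.0000, 4.2201]]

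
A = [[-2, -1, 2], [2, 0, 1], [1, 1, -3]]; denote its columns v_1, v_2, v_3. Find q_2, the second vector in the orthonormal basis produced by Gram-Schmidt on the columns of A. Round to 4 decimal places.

q_2 = (-0.3333, -0.6667, 0.6667)

v_1 = (-2, 2, 1); ‖v_1‖ = 3.0000, so q_1 = (-0.6667, 0.6667, 0.3333).
q_1·v_2 = (-0.6667)·(-1) + 0.6667·0 + 0.3333·1 = 1.0000.
u_2 = v_2 − 1.0000·q_1 = (-0.3333, -0.6667, 0.6667).
‖u_2‖ = 1.0000, so q_2 = (-0.3333, -0.6667, 0.6667).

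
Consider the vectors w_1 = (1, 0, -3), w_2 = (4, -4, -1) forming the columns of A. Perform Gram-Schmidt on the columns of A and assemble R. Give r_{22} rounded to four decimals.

r_{22} = 5.3009

w_1 = (1, 0, -3); ‖w_1‖ = 3.1623, so e_1 = (0.3162, 0.0000, -0.9487).
e_1·w_2 = 0.3162·4 + 0.0000·(-4) + (-0.9487)·(-1) = 2.2136.
u_2 = w_2 − 2.2136·e_1 = (3.3000, -4.0000, 1.1000).
r_{22} = ‖u_2‖ = 5.3009.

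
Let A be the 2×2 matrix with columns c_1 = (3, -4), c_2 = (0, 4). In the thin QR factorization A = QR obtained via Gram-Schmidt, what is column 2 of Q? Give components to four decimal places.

e_1 = c_1/‖c_1‖ = (3, -4)/5.0000 = (0.6000, -0.8000).
r_{12} = e_1·c_2 = -3.2000.
u_2 = c_2 + 3.2000·e_1 = (1.9200, 1.4400).
‖u_2‖ = 2.4000, so e_2 = (0.8000, 0.6000).

e_2 = (0.8000, 0.6000)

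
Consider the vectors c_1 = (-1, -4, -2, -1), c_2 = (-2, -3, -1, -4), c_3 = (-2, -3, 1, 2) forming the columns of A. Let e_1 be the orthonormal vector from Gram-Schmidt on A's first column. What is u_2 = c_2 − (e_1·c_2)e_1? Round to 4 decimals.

u_2 = (-1.0909, 0.6364, 0.8182, -3.0909)

c_1 = (-1, -4, -2, -1); ‖c_1‖ = 4.6904, so e_1 = (-0.2132, -0.8528, -0.4264, -0.2132).
e_1·c_2 = (-0.2132)·(-2) + (-0.8528)·(-3) + (-0.4264)·(-1) + (-0.2132)·(-4) = 4.2640.
u_2 = c_2 − 4.2640·e_1 = (-1.0909, 0.6364, 0.8182, -3.0909).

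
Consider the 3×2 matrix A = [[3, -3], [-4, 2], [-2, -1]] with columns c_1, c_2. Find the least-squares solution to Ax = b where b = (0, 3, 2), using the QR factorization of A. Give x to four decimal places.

q_1 = c_1/‖c_1‖ = (3, -4, -2)/5.3852 = (0.5571, -0.7428, -0.3714).
r_{12} = q_1·c_2 = -2.7854.
u_2 = c_2 + 2.7854·q_1 = (-1.4483, -0.0690, -2.0345).
‖u_2‖ = 2.4983, so q_2 = (-0.5797, -0.0276, -0.8144).
Qᵀb = (-2.9711, -1.7115).
Back-substitute: x_2 = -1.7115/2.4983 = -0.6851.
x_1 = (-2.9711 + 2.7854·(-0.6851))/5.3852 = -0.9061.

x = (-0.9061, -0.6851)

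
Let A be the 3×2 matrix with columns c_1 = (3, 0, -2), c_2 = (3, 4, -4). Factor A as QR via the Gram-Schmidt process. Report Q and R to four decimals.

Q = [[0.8321, -0.2131], [0.0000, 0.9233], [-0.5547, -0.3196]], R = [[3.6056, 4.7150], [0.0000, 4.3323]]

c_1 = (3, 0, -2); ‖c_1‖ = 3.6056, so q_1 = (0.8321, 0.0000, -0.5547).
q_1·c_2 = 0.8321·3 + 0.0000·4 + (-0.5547)·(-4) = 4.7150.
u_2 = c_2 − 4.7150·q_1 = (-0.9231, 4.0000, -1.3846).
‖u_2‖ = 4.3323, so q_2 = (-0.2131, 0.9233, -0.3196).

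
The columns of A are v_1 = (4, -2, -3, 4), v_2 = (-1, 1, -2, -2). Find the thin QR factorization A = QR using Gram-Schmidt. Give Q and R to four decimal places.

v_1 = (4, -2, -3, 4); ‖v_1‖ = 6.7082, so q_1 = (0.5963, -0.2981, -0.4472, 0.5963).
q_1·v_2 = 0.5963·(-1) + (-0.2981)·1 + (-0.4472)·(-2) + 0.5963·(-2) = -1.1926.
u_2 = v_2 + 1.1926·q_1 = (-0.2889, 0.6444, -2.5333, -1.2889).
‖u_2‖ = 2.9288, so q_2 = (-0.0986, 0.2200, -0.8650, -0.4401).

Q = [[0.5963, -0.0986], [-0.2981, 0.2200], [-0.4472, -0.8650], [0.5963, -0.4401]], R = [[6.7082, -1.1926], [0.0000, 2.9288]]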